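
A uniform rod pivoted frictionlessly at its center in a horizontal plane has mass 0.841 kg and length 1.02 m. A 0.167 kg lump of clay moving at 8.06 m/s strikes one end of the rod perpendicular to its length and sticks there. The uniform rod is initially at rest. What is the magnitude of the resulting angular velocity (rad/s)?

|ω_f| ≈ 5.90 rad/s

About the pivot the impulsive forces during the collision are internal, so angular momentum about that axis is conserved.
I_p = (1/12)(0.841)(1.02)² = 0.07291 kg·m². Taking the sense of the lump of clay's angular momentum as positive, L_{lump} = m v R = (0.167)(8.06)(1.02/2) = 0.6865 kg·m²/s.
L_i = 0 + 0.6865 = 0.6865 kg·m²/s.
After sticking, I_f = I_p + m R² = 0.07291 + (0.167)(1.02/2)² = 0.1164 kg·m².
ω_f = L_i / I_f = 0.6865 / 0.1164 = 5.900 rad/s.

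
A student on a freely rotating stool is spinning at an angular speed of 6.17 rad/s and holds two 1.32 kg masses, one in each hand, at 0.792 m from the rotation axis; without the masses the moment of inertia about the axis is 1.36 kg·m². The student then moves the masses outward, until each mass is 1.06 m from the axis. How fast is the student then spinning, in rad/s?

No external torque acts about the spin axis, so angular momentum is conserved.
I₁ = 1.36 + 2(1.32)(0.792)² = 3.016 kg·m²; I₂ = 1.36 + 2(1.32)(1.06)² = 4.326 kg·m².
ω₂ = I₁ω₁ / I₂ = (3.016)(6.17 rad/s) / (4.326) = 4.301 rad/s.

ω₂ ≈ 4.30 rad/s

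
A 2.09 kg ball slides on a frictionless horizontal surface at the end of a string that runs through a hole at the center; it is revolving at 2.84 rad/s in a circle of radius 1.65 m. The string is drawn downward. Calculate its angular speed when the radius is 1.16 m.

The constraining force is radial, so m r² ω about the center is conserved.
ω₂ = ω₁ (r₁/r₂)² = (2.84)(1.65/1.16)² = 5.746 rad/s.

ω₂ ≈ 5.75 rad/s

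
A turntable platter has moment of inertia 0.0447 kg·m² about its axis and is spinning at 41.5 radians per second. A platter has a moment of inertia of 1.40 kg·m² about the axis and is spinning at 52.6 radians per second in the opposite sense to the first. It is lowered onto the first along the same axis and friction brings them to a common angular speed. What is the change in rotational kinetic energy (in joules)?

ΔKE ≈ -192 J

No external torque acts about the common axis, so total angular momentum is conserved.
Taking A's sense as positive: L = (0.04470)(41.5) − (1.400)(52.6) = -71.78 kg·m²·rad/s.
Combined I = 0.04470 + 1.400 = 1.445 kg·m².
ω_f = L / I = -71.78 / 1.445 = -49.69 rad/s.
KE_i = ½ΣIω² = 1975 J; KE_f = ½(1.445)(49.69)² = 1783 J.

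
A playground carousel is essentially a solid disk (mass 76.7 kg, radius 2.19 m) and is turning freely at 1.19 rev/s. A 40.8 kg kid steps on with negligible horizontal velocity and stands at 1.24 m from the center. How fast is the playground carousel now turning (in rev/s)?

ω_f ≈ 0.887 rev/s

No external torque acts about the center; L_before = L_after.
I_p = ½(76.7)(2.19)² = 183.9 kg·m².
Added inertia Σmr² = (40.8)(1.24)² = 62.73 kg·m²; I_f = 183.9 + 62.73 = 246.7 kg·m².
ω_f = I_p ω_i / I_f = (183.9)(1.19) / 246.7 = 0.8873 rev/s.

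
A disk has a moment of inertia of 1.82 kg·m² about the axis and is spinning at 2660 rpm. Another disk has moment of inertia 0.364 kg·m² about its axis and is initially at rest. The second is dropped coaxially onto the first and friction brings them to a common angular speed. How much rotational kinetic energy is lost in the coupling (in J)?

No external torque acts about the common axis, so total angular momentum is conserved.
Taking A's sense as positive: L = (1.820)(2660) = 4841 kg·m²·rpm.
Combined I = 1.820 + 0.3640 = 2.184 kg·m².
ω_f = L / I = 4841 / 2.184 = 2217 rpm.
KE_i = ½ΣIω² = 70610 J; KE_f = ½(2.184)(232.1)² = 58840 J.

ΔKE lost ≈ 11800 J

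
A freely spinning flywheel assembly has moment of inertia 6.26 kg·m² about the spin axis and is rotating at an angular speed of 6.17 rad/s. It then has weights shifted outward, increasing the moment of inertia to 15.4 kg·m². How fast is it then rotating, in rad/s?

ω₂ ≈ 2.51 rad/s

Angular momentum about the spin axis is conserved since the torque about it is zero.
ω₂ = I₁ω₁ / I₂ = (6.260)(6.17 rad/s) / (15.40) = 2.508 rad/s.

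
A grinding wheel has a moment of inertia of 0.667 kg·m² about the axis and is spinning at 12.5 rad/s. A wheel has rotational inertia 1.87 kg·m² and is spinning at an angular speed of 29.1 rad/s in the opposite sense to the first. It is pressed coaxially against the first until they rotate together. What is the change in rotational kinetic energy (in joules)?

The coupling torques are internal; angular momentum about the shared axis is conserved.
Taking A's sense as positive: L = (0.6670)(12.5) − (1.870)(29.1) = -46.08 kg·m²·rad/s.
Combined I = 0.6670 + 1.870 = 2.537 kg·m².
ω_f = L / I = -46.08 / 2.537 = -18.16 rad/s.
KE_i = ½ΣIω² = 843.9 J; KE_f = ½(2.537)(18.16)² = 418.5 J.

ΔKE ≈ -425 J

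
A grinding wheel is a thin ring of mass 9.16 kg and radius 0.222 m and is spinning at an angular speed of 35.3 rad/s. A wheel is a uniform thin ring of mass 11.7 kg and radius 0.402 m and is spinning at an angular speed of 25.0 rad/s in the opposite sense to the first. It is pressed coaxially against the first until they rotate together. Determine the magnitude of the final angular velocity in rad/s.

|ω_f| ≈ 13.4 rad/s

No external torque acts about the common axis, so total angular momentum is conserved.
Moments of inertia: I_A = (9.16)(0.222)² = 0.4514 kg·m²; I_B = (11.7)(0.402)² = 1.891 kg·m².
Taking A's sense as positive: L = (0.4514)(35.3) − (1.891)(25.0) = -31.33 kg·m²·rad/s.
Combined I = 0.4514 + 1.891 = 2.342 kg·m².
ω_f = L / I = -31.33 / 2.342 = -13.38 rad/s.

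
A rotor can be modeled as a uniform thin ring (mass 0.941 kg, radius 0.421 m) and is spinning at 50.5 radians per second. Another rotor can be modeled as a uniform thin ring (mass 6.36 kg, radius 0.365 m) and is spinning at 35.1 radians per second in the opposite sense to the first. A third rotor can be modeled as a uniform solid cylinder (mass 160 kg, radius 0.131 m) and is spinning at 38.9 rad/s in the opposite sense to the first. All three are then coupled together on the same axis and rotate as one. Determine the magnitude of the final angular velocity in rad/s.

|ω_f| ≈ 31.3 rad/s

The coupling torques are internal; angular momentum about the shared axis is conserved.
Moments of inertia: I_A = (0.941)(0.421)² = 0.1668 kg·m²; I_B = (6.36)(0.365)² = 0.8473 kg·m²; I_C = ½(160)(0.131)² = 1.373 kg·m².
Taking A's sense as positive: L = (0.1668)(50.5) − (0.8473)(35.1) − (1.373)(38.9) = -74.72 kg·m²·rad/s.
Combined I = 0.1668 + 0.8473 + 1.373 = 2.387 kg·m².
ω_f = L / I = -74.72 / 2.387 = -31.30 rad/s.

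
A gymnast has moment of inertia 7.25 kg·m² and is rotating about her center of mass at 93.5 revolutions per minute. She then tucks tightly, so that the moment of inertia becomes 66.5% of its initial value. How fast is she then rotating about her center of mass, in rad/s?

ω₂ ≈ 14.7 rad/s

No external torque acts about the spin axis, so angular momentum is conserved.
I₂ = 0.665 × 7.25 = 4.821 kg·m².
ω₂ = I₁ω₁ / I₂ = (7.250)(93.5 rpm) / (4.821) = 140.6 rpm = 14.72 rad/s.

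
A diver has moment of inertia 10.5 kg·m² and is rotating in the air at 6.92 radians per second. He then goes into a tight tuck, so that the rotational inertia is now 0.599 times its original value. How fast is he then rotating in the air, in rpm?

ω₂ ≈ 110 rpm

With no external torque about the axis, L is conserved: I₁ω₁ = I₂ω₂.
I₂ = 0.599 × 10.5 = 6.289 kg·m².
ω₂ = I₁ω₁ / I₂ = (10.50)(6.92 rad/s) / (6.289) = 11.55 rad/s = 110.3 rpm.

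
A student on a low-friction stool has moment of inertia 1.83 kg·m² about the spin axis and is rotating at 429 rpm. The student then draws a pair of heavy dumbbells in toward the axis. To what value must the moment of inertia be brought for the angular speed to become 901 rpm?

Angular momentum about the spin axis is conserved since the torque about it is zero.
I₂ = I₁ω₁ / ω₂ = (1.83)(429) / (901) = 0.8713 kg·m².

I₂ ≈ 0.871 kg·m²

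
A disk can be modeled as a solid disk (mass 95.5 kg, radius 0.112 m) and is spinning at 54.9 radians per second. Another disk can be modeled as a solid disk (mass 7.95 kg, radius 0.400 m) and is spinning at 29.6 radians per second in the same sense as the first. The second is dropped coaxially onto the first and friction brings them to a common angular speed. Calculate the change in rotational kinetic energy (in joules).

ΔKE ≈ -98.7 J

The coupling torques are internal; angular momentum about the shared axis is conserved.
Moments of inertia: I_A = ½(95.5)(0.112)² = 0.5990 kg·m²; I_B = ½(7.95)(0.400)² = 0.6360 kg·m².
Taking A's sense as positive: L = (0.5990)(54.9) + (0.6360)(29.6) = 51.71 kg·m²·rad/s.
Combined I = 0.5990 + 0.6360 = 1.235 kg·m².
ω_f = L / I = 51.71 / 1.235 = 41.87 rad/s.
KE_i = ½ΣIω² = 1181 J; KE_f = ½(1.235)(41.87)² = 1083 J.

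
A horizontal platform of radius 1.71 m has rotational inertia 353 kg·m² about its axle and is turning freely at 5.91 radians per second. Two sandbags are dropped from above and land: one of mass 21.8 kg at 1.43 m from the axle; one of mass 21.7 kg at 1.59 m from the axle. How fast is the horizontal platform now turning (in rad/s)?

The added mass arrives with no angular momentum about the axle, and any external torque about the axle is negligible, so the system's angular momentum is conserved.
Added inertia Σmr² = (21.8)(1.43)² + (21.7)(1.59)² = 99.44 kg·m²; I_f = 353.0 + 99.44 = 452.4 kg·m².
ω_f = I_p ω_i / I_f = (353.0)(5.91) / 452.4 = 4.611 rad/s.

ω_f ≈ 4.61 rad/s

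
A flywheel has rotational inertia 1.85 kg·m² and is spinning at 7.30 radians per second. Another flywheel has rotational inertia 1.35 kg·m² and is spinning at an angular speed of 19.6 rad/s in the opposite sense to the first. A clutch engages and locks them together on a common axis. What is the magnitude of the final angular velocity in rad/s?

No external torque acts about the common axis, so total angular momentum is conserved.
Taking A's sense as positive: L = (1.850)(7.30) − (1.350)(19.6) = -12.96 kg·m²·rad/s.
Combined I = 1.850 + 1.350 = 3.200 kg·m².
ω_f = L / I = -12.96 / 3.200 = -4.048 rad/s.

|ω_f| ≈ 4.05 rad/s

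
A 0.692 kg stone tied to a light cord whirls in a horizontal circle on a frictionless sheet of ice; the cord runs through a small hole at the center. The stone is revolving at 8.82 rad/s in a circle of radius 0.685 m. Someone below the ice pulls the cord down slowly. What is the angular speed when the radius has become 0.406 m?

ω₂ ≈ 25.1 rad/s

The constraining force is radial, so m r² ω about the center is conserved.
ω₂ = ω₁ (r₁/r₂)² = (8.82)(0.685/0.406)² = 25.11 rad/s.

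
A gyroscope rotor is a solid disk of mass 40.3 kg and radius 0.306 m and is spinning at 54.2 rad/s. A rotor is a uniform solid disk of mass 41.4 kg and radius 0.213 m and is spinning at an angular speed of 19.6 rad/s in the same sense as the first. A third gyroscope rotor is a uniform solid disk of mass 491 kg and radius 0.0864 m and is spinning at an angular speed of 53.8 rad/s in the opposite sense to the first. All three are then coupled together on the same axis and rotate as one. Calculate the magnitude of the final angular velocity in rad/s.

|ω_f| ≈ 4.74 rad/s

The coupling torques are internal; angular momentum about the shared axis is conserved.
Moments of inertia: I_A = ½(40.3)(0.306)² = 1.887 kg·m²; I_B = ½(41.4)(0.213)² = 0.9391 kg·m²; I_C = ½(491)(0.0864)² = 1.833 kg·m².
Taking A's sense as positive: L = (1.887)(54.2) + (0.9391)(19.6) − (1.833)(53.8) = 22.07 kg·m²·rad/s.
Combined I = 1.887 + 0.9391 + 1.833 = 4.659 kg·m².
ω_f = L / I = 22.07 / 4.659 = 4.738 rad/s.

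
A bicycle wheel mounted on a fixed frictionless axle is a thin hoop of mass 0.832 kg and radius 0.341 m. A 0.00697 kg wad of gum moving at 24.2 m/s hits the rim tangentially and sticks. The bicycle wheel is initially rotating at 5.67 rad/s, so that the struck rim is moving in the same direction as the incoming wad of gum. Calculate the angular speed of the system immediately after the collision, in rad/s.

About the axle the impulsive forces during the collision are internal, so angular momentum about that axis is conserved.
I_p = (0.832)(0.341)² = 0.09675 kg·m². Taking the sense of the wad of gum's angular momentum as positive, L_{wad} = m v R = (0.00697)(24.2)(0.341) = 0.05752 kg·m²/s.
L_i = +I_p ω_p + m v R = +(0.09675)(5.67) + 0.05752 = 0.6061 kg·m²/s.
After sticking, I_f = I_p + m R² = 0.09675 + (0.00697)(0.341)² = 0.09756 kg·m².
ω_f = L_i / I_f = 0.6061 / 0.09756 = 6.212 rad/s.

|ω_f| ≈ 6.21 rad/s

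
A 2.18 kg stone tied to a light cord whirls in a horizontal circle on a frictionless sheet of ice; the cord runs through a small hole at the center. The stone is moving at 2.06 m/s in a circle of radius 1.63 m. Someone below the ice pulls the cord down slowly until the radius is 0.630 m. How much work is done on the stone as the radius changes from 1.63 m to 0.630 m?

W ≈ 26.3 J

The only horizontal force on the mass is along the cord (radial), so it exerts no torque about the hole and angular momentum m v r is conserved.
v₂ = v₁ r₁ / r₂ = (2.06)(1.63) / (0.630) = 5.330 m/s.
W = ΔKE = ½m(v₂² − v₁²) = 26.34 J.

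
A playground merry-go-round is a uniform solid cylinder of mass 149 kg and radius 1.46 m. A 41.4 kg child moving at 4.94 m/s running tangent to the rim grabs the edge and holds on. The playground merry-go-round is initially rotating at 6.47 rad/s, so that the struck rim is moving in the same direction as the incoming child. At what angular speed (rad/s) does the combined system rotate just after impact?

|ω_f| ≈ 5.37 rad/s

About the axle the impulsive forces during the collision are internal, so angular momentum about that axis is conserved.
I_p = ½(149)(1.46)² = 158.8 kg·m². Taking the sense of the child's angular momentum as positive, L_{child} = m v R = (41.4)(4.94)(1.46) = 298.6 kg·m²/s.
L_i = +I_p ω_p + m v R = +(158.8)(6.47) + 298.6 = 1326 kg·m²/s.
After sticking, I_f = I_p + m R² = 158.8 + (41.4)(1.46)² = 247.1 kg·m².
ω_f = L_i / I_f = 1326 / 247.1 = 5.368 rad/s.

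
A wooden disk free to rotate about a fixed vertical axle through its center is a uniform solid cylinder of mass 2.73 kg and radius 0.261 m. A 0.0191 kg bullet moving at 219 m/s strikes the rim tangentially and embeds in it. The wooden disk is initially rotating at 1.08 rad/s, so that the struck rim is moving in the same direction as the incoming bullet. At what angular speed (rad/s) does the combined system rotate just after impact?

|ω_f| ≈ 12.6 rad/s

The axle reaction passes through the axle and exerts no torque about it; angular momentum about the axle is conserved through the impact.
I_p = ½(2.73)(0.261)² = 0.09299 kg·m². Taking the sense of the bullet's angular momentum as positive, L_{bullet} = m v R = (0.0191)(219)(0.261) = 1.092 kg·m²/s.
L_i = +I_p ω_p + m v R = +(0.09299)(1.08) + 1.092 = 1.192 kg·m²/s.
After sticking, I_f = I_p + m R² = 0.09299 + (0.0191)(0.261)² = 0.09429 kg·m².
ω_f = L_i / I_f = 1.192 / 0.09429 = 12.64 rad/s.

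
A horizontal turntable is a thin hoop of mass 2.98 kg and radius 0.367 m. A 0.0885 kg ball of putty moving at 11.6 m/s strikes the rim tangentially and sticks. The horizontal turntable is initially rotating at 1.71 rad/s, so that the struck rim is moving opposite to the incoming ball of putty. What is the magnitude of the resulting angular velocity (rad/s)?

About the axle the impulsive forces during the collision are internal, so angular momentum about that axis is conserved.
I_p = (2.98)(0.367)² = 0.4014 kg·m². Taking the sense of the ball of putty's angular momentum as positive, L_{ball} = m v R = (0.0885)(11.6)(0.367) = 0.3768 kg·m²/s.
L_i = −I_p ω_p + m v R = −(0.4014)(1.71) + 0.3768 = -0.3096 kg·m²/s.
After sticking, I_f = I_p + m R² = 0.4014 + (0.0885)(0.367)² = 0.4133 kg·m².
ω_f = L_i / I_f = -0.3096 / 0.4133 = -0.7491 rad/s.

|ω_f| ≈ 0.749 rad/s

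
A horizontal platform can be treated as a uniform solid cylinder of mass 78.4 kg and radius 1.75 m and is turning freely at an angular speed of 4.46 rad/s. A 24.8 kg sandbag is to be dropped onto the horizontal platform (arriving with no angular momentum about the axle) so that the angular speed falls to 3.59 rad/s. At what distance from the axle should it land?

r ≈ 1.08 m

The added mass arrives with no angular momentum about the axle, and any external torque about the axle is negligible, so the system's angular momentum is conserved.
I_p = ½(78.4)(1.75)² = 120.1 kg·m².
I_p ω_i = (I_p + m r²) ω_f ⇒ m r² = I_p(ω_i/ω_f − 1) = 120.1(4.46/3.59 − 1) = 29.09 kg·m².
r = √(29.09/24.8) = 1.083 m.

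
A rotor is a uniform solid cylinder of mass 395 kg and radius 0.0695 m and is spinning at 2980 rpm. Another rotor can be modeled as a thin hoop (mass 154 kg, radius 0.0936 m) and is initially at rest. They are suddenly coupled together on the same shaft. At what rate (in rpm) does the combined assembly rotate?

|ω_f| ≈ 1230 rpm

The coupling torques are internal; angular momentum about the shared axis is conserved.
Moments of inertia: I_A = ½(395)(0.0695)² = 0.9540 kg·m²; I_B = (154)(0.0936)² = 1.349 kg·m².
Taking A's sense as positive: L = (0.9540)(2980) = 2843 kg·m²·rpm.
Combined I = 0.9540 + 1.349 = 2.303 kg·m².
ω_f = L / I = 2843 / 2.303 = 1234 rpm.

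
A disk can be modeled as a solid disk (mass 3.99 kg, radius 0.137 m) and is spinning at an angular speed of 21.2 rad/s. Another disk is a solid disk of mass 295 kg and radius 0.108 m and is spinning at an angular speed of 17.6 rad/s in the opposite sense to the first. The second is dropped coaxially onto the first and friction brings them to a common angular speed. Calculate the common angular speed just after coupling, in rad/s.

The coupling torques are internal; angular momentum about the shared axis is conserved.
Moments of inertia: I_A = ½(3.99)(0.137)² = 0.03744 kg·m²; I_B = ½(295)(0.108)² = 1.720 kg·m².
Taking A's sense as positive: L = (0.03744)(21.2) − (1.720)(17.6) = -29.49 kg·m²·rad/s.
Combined I = 0.03744 + 1.720 = 1.758 kg·m².
ω_f = L / I = -29.49 / 1.758 = -16.77 rad/s.

|ω_f| ≈ 16.8 rad/s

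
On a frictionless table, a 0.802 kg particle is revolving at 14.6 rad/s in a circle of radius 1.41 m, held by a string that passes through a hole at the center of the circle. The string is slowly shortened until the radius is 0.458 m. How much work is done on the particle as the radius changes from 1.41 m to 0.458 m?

No torque about the axis ⇒ m r₁² ω₁ = m r₂² ω₂.
ω₂ = ω₁ (r₁/r₂)² = (14.6)(1.41/0.458)² = 138.4 rad/s.
W = ΔKE = ½m(v₂² − v₁²) = 1441 J.

W ≈ 1440 J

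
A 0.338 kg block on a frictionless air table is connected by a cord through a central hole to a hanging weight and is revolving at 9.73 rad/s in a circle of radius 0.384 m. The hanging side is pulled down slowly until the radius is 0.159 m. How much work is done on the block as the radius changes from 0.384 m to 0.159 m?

No torque about the axis ⇒ m r₁² ω₁ = m r₂² ω₂.
ω₂ = ω₁ (r₁/r₂)² = (9.73)(0.384/0.159)² = 56.75 rad/s.
W = ΔKE = ½m(v₂² − v₁²) = 11.40 J.

W ≈ 11.4 J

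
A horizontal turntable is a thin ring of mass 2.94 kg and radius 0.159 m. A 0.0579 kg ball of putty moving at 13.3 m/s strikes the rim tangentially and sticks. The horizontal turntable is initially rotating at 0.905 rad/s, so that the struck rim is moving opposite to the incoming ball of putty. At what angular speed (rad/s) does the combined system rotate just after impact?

About the axle the impulsive forces during the collision are internal, so angular momentum about that axis is conserved.
I_p = (2.94)(0.159)² = 0.07433 kg·m². Taking the sense of the ball of putty's angular momentum as positive, L_{ball} = m v R = (0.0579)(13.3)(0.159) = 0.1224 kg·m²/s.
L_i = −I_p ω_p + m v R = −(0.07433)(0.905) + 0.1224 = 0.05518 kg·m²/s.
After sticking, I_f = I_p + m R² = 0.07433 + (0.0579)(0.159)² = 0.07579 kg·m².
ω_f = L_i / I_f = 0.05518 / 0.07579 = 0.7280 rad/s.

|ω_f| ≈ 0.728 rad/s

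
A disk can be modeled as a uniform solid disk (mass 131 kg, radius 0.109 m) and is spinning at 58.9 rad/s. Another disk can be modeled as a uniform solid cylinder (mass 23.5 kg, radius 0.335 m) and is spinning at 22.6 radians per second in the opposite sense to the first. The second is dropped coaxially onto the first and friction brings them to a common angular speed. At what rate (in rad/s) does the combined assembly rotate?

|ω_f| ≈ 7.65 rad/s

The coupling torques are internal; angular momentum about the shared axis is conserved.
Moments of inertia: I_A = ½(131)(0.109)² = 0.7782 kg·m²; I_B = ½(23.5)(0.335)² = 1.319 kg·m².
Taking A's sense as positive: L = (0.7782)(58.9) − (1.319)(22.6) = 16.03 kg·m²·rad/s.
Combined I = 0.7782 + 1.319 = 2.097 kg·m².
ω_f = L / I = 16.03 / 2.097 = 7.647 rad/s.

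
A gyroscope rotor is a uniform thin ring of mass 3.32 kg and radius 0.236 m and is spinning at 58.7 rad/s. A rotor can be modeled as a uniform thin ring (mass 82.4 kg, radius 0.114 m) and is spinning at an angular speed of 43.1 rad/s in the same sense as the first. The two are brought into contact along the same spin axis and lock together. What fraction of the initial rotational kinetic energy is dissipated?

No external torque acts about the common axis, so total angular momentum is conserved.
Moments of inertia: I_A = (3.32)(0.236)² = 0.1849 kg·m²; I_B = (82.4)(0.114)² = 1.071 kg·m².
Taking A's sense as positive: L = (0.1849)(58.7) + (1.071)(43.1) = 57.01 kg·m²·rad/s.
Combined I = 0.1849 + 1.071 = 1.256 kg·m².
ω_f = L / I = 57.01 / 1.256 = 45.40 rad/s.
KE_i = ½ΣIω² = 1313 J; KE_f = ½(1.256)(45.40)² = 1294 J.
Fraction dissipated = (KE_i − KE_f)/KE_i = 0.01461.

fraction ≈ 0.0146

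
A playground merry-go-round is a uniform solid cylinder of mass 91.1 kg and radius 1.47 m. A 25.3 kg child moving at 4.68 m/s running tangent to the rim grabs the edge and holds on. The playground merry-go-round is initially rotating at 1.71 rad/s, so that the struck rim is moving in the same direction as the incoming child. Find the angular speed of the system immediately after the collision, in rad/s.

About the axle the impulsive forces during the collision are internal, so angular momentum about that axis is conserved.
I_p = ½(91.1)(1.47)² = 98.43 kg·m². Taking the sense of the child's angular momentum as positive, L_{child} = m v R = (25.3)(4.68)(1.47) = 174.1 kg·m²/s.
L_i = +I_p ω_p + m v R = +(98.43)(1.71) + 174.1 = 342.4 kg·m²/s.
After sticking, I_f = I_p + m R² = 98.43 + (25.3)(1.47)² = 153.1 kg·m².
ω_f = L_i / I_f = 342.4 / 153.1 = 2.236 rad/s.

|ω_f| ≈ 2.24 rad/s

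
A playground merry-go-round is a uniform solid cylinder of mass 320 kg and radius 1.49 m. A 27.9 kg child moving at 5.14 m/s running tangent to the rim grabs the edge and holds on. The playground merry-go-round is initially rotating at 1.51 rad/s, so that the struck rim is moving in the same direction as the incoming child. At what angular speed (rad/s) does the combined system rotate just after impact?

|ω_f| ≈ 1.80 rad/s

The axle reaction passes through the axle and exerts no torque about it; angular momentum about the axle is conserved through the impact.
I_p = ½(320)(1.49)² = 355.2 kg·m². Taking the sense of the child's angular momentum as positive, L_{child} = m v R = (27.9)(5.14)(1.49) = 213.7 kg·m²/s.
L_i = +I_p ω_p + m v R = +(355.2)(1.51) + 213.7 = 750.1 kg·m²/s.
After sticking, I_f = I_p + m R² = 355.2 + (27.9)(1.49)² = 417.2 kg·m².
ω_f = L_i / I_f = 750.1 / 417.2 = 1.798 rad/s.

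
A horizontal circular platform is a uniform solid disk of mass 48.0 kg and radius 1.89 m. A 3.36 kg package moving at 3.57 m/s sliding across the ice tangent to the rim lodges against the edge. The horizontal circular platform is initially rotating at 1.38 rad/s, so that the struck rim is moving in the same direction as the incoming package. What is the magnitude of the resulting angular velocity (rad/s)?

|ω_f| ≈ 1.44 rad/s

The axle reaction passes through the central axle and exerts no torque about it; angular momentum about the central axle is conserved through the impact.
I_p = ½(48.0)(1.89)² = 85.73 kg·m². Taking the sense of the package's angular momentum as positive, L_{package} = m v R = (3.36)(3.57)(1.89) = 22.67 kg·m²/s.
L_i = +I_p ω_p + m v R = +(85.73)(1.38) + 22.67 = 141.0 kg·m²/s.
After sticking, I_f = I_p + m R² = 85.73 + (3.36)(1.89)² = 97.73 kg·m².
ω_f = L_i / I_f = 141.0 / 97.73 = 1.442 rad/s.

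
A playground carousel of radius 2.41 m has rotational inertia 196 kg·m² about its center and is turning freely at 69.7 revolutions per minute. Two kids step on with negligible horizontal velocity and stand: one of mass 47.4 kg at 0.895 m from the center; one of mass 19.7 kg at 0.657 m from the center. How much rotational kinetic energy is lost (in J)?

No external torque acts about the center; L_before = L_after.
Added inertia Σmr² = (47.4)(0.895)² + (19.7)(0.657)² = 46.47 kg·m²; I_f = 196.0 + 46.47 = 242.5 kg·m².
ω_f = I_p ω_i / I_f = (196.0)(69.7) / 242.5 = 56.34 rpm.
KE_i = ½(196.0)(7.299 rad/s)² = 5221 J; KE_f = ½(242.5)(5.900)² = 4220 J.

energy lost ≈ 1000 J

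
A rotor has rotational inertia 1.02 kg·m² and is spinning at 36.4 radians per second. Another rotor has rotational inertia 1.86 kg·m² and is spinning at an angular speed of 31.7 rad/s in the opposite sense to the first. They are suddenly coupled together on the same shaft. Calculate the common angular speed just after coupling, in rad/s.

The coupling torques are internal; angular momentum about the shared axis is conserved.
Taking A's sense as positive: L = (1.020)(36.4) − (1.860)(31.7) = -21.83 kg·m²·rad/s.
Combined I = 1.020 + 1.860 = 2.880 kg·m².
ω_f = L / I = -21.83 / 2.880 = -7.581 rad/s.

|ω_f| ≈ 7.58 rad/s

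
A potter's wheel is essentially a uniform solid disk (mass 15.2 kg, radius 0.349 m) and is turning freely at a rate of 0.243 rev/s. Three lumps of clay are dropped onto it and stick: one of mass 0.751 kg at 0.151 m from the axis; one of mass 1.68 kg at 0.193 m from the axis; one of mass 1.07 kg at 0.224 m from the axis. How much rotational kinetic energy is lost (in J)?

energy lost ≈ 0.136 J

The added mass arrives with no angular momentum about the axis, and any external torque about the axis is negligible, so the system's angular momentum is conserved.
I_p = ½(15.2)(0.349)² = 0.9257 kg·m².
Added inertia Σmr² = (0.751)(0.151)² + (1.68)(0.193)² + (1.07)(0.224)² = 0.1334 kg·m²; I_f = 0.9257 + 0.1334 = 1.059 kg·m².
ω_f = I_p ω_i / I_f = (0.9257)(0.243) / 1.059 = 0.2124 rev/s.
KE_i = ½(0.9257)(1.527 rad/s)² = 1.079 J; KE_f = ½(1.059)(1.335)² = 0.9431 J.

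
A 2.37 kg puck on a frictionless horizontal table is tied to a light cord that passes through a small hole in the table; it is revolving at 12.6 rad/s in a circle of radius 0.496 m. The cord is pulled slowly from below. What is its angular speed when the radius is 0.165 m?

ω₂ ≈ 114 rad/s

No torque about the axis ⇒ m r₁² ω₁ = m r₂² ω₂.
ω₂ = ω₁ (r₁/r₂)² = (12.6)(0.496/0.165)² = 113.9 rad/s.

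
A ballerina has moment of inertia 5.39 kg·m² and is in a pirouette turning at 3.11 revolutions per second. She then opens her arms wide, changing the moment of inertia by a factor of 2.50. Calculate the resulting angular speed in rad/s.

No external torque acts about the spin axis, so angular momentum is conserved.
I₂ = 2.50 × 5.39 = 13.47 kg·m².
ω₂ = I₁ω₁ / I₂ = (5.390)(3.11 rev/s) / (13.47) = 1.244 rev/s = 7.816 rad/s.

ω₂ ≈ 7.82 rad/s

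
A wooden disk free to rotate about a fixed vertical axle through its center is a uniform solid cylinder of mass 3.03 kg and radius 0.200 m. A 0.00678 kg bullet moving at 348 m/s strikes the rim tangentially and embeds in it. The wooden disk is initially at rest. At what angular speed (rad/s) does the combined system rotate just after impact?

|ω_f| ≈ 7.75 rad/s

About the axle the impulsive forces during the collision are internal, so angular momentum about that axis is conserved.
I_p = ½(3.03)(0.200)² = 0.06060 kg·m². Taking the sense of the bullet's angular momentum as positive, L_{bullet} = m v R = (0.00678)(348)(0.200) = 0.4719 kg·m²/s.
L_i = 0 + 0.4719 = 0.4719 kg·m²/s.
After sticking, I_f = I_p + m R² = 0.06060 + (0.00678)(0.200)² = 0.06087 kg·m².
ω_f = L_i / I_f = 0.4719 / 0.06087 = 7.752 rad/s.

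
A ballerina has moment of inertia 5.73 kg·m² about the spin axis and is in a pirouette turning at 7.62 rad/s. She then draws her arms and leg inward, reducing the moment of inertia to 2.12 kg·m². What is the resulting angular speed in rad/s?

ω₂ ≈ 20.6 rad/s

With no external torque about the axis, L is conserved: I₁ω₁ = I₂ω₂.
ω₂ = I₁ω₁ / I₂ = (5.730)(7.62 rad/s) / (2.120) = 20.60 rad/s.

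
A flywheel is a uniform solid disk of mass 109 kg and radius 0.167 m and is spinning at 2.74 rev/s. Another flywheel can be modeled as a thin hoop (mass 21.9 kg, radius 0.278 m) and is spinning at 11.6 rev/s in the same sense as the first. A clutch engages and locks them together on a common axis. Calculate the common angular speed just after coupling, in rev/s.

The coupling torques are internal; angular momentum about the shared axis is conserved.
Moments of inertia: I_A = ½(109)(0.167)² = 1.520 kg·m²; I_B = (21.9)(0.278)² = 1.693 kg·m².
Taking A's sense as positive: L = (1.520)(2.74) + (1.693)(11.6) = 23.80 kg·m²·rev/s.
Combined I = 1.520 + 1.693 = 3.212 kg·m².
ω_f = L / I = 23.80 / 3.212 = 7.408 rev/s.

|ω_f| ≈ 7.41 rev/s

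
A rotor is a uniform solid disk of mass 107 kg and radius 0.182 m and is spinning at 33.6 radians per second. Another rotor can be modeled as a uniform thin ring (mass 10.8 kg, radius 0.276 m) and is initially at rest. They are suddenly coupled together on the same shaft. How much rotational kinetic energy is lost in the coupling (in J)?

ΔKE lost ≈ 317 J

The coupling torques are internal; angular momentum about the shared axis is conserved.
Moments of inertia: I_A = ½(107)(0.182)² = 1.772 kg·m²; I_B = (10.8)(0.276)² = 0.8227 kg·m².
Taking A's sense as positive: L = (1.772)(33.6) = 59.54 kg·m²·rad/s.
Combined I = 1.772 + 0.8227 = 2.595 kg·m².
ω_f = L / I = 59.54 / 2.595 = 22.95 rad/s.
KE_i = ½ΣIω² = 1000 J; KE_f = ½(2.595)(22.95)² = 683.2 J.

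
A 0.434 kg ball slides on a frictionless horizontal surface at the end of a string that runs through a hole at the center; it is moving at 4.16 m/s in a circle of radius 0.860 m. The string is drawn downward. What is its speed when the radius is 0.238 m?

v₂ ≈ 15.0 m/s

The only horizontal force on the mass is along the cord (radial), so it exerts no torque about the hole and angular momentum m v r is conserved.
v₂ = v₁ r₁ / r₂ = (4.16)(0.860) / (0.238) = 15.03 m/s.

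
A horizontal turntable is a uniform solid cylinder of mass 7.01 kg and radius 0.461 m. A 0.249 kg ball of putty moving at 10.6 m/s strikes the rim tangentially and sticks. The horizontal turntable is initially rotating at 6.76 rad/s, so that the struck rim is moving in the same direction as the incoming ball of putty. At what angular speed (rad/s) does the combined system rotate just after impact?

About the axle the impulsive forces during the collision are internal, so angular momentum about that axis is conserved.
I_p = ½(7.01)(0.461)² = 0.7449 kg·m². Taking the sense of the ball of putty's angular momentum as positive, L_{ball} = m v R = (0.249)(10.6)(0.461) = 1.217 kg·m²/s.
L_i = +I_p ω_p + m v R = +(0.7449)(6.76) + 1.217 = 6.252 kg·m²/s.
After sticking, I_f = I_p + m R² = 0.7449 + (0.249)(0.461)² = 0.7978 kg·m².
ω_f = L_i / I_f = 6.252 / 0.7978 = 7.837 rad/s.

|ω_f| ≈ 7.84 rad/s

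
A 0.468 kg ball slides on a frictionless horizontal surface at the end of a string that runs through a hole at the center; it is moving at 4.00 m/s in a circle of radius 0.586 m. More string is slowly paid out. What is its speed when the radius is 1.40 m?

v₂ ≈ 1.67 m/s

Central (radial) force ⇒ zero torque about the center ⇒ m v r is constant.
v₂ = v₁ r₁ / r₂ = (4.00)(0.586) / (1.40) = 1.674 m/s.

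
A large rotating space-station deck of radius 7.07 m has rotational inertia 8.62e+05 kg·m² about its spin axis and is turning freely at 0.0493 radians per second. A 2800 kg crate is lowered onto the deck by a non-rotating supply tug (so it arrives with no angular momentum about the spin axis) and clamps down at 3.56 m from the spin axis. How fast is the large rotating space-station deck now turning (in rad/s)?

No external torque acts about the spin axis; L_before = L_after.
Added inertia Σmr² = (2800)(3.56)² = 35490 kg·m²; I_f = 8.620e+05 + 35490 = 8.975e+05 kg·m².
ω_f = I_p ω_i / I_f = (8.620e+05)(0.0493) / 8.975e+05 = 0.04735 rad/s.

ω_f ≈ 0.0474 rad/s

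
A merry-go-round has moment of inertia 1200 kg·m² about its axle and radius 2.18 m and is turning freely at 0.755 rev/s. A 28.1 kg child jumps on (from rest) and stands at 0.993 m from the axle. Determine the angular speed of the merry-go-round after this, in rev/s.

The added mass arrives with no angular momentum about the axle, and any external torque about the axle is negligible, so the system's angular momentum is conserved.
Added inertia Σmr² = (28.1)(0.993)² = 27.71 kg·m²; I_f = 1200 + 27.71 = 1228 kg·m².
ω_f = I_p ω_i / I_f = (1200)(0.755) / 1228 = 0.7380 rev/s.

ω_f ≈ 0.738 rev/s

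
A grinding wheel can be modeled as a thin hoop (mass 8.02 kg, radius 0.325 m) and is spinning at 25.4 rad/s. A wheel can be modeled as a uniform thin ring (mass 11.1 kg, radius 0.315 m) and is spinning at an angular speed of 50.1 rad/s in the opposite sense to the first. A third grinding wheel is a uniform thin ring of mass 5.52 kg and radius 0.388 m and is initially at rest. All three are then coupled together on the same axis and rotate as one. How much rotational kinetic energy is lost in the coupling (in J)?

The coupling torques are internal; angular momentum about the shared axis is conserved.
Moments of inertia: I_A = (8.02)(0.325)² = 0.8471 kg·m²; I_B = (11.1)(0.315)² = 1.101 kg·m²; I_C = (5.52)(0.388)² = 0.8310 kg·m².
Taking A's sense as positive: L = (0.8471)(25.4) − (1.101)(50.1) = -33.66 kg·m²·rad/s.
Combined I = 0.8471 + 1.101 + 0.8310 = 2.780 kg·m².
ω_f = L / I = -33.66 / 2.780 = -12.11 rad/s.
KE_i = ½ΣIω² = 1656 J; KE_f = ½(2.780)(12.11)² = 203.9 J.

ΔKE lost ≈ 1450 J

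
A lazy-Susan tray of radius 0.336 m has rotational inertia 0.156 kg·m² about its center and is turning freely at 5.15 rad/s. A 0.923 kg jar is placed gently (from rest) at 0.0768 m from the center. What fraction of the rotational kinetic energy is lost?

fraction ≈ 0.0337

The added mass arrives with no angular momentum about the center, and any external torque about the center is negligible, so the system's angular momentum is conserved.
Added inertia Σmr² = (0.923)(0.0768)² = 0.005444 kg·m²; I_f = 0.1560 + 0.005444 = 0.1614 kg·m².
ω_f = I_p ω_i / I_f = (0.1560)(5.15) / 0.1614 = 4.976 rad/s.
KE_i = ½(0.1560)(5.150 rad/s)² = 2.069 J; KE_f = ½(0.1614)(4.976)² = 1.999 J.
Fraction lost = 0.03372.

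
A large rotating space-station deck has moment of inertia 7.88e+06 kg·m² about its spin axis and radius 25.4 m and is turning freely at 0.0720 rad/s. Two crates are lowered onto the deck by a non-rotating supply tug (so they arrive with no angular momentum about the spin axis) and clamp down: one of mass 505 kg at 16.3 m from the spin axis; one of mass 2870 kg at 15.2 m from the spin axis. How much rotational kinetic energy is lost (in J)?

energy lost ≈ 1880 J

No external torque acts about the spin axis; L_before = L_after.
Added inertia Σmr² = (505)(16.3)² + (2870)(15.2)² = 7.973e+05 kg·m²; I_f = 7.880e+06 + 7.973e+05 = 8.677e+06 kg·m².
ω_f = I_p ω_i / I_f = (7.880e+06)(0.0720) / 8.677e+06 = 0.06538 rad/s.
KE_i = ½(7.880e+06)(0.07200 rad/s)² = 20420 J; KE_f = ½(8.677e+06)(0.06538)² = 18550 J.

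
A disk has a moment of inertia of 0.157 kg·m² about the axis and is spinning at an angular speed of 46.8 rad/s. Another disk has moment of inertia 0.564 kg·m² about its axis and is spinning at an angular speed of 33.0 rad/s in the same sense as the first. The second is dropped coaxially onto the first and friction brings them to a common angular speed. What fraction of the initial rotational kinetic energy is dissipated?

The coupling torques are internal; angular momentum about the shared axis is conserved.
Taking A's sense as positive: L = (0.1570)(46.8) + (0.5640)(33.0) = 25.96 kg·m²·rad/s.
Combined I = 0.1570 + 0.5640 = 0.7210 kg·m².
ω_f = L / I = 25.96 / 0.7210 = 36.00 rad/s.
KE_i = ½ΣIω² = 479.0 J; KE_f = ½(0.7210)(36.00)² = 467.3 J.
Fraction dissipated = (KE_i − KE_f)/KE_i = 0.02441.

fraction ≈ 0.0244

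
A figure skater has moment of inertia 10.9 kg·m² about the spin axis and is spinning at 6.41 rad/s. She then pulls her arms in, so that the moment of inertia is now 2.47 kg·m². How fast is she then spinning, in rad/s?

ω₂ ≈ 28.3 rad/s

Angular momentum about the spin axis is conserved since the torque about it is zero.
ω₂ = I₁ω₁ / I₂ = (10.90)(6.41 rad/s) / (2.470) = 28.29 rad/s.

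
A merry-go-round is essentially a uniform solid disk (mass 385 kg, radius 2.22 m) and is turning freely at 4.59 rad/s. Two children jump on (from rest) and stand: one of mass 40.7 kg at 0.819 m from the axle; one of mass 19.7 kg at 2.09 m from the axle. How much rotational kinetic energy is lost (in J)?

energy lost ≈ 1070 J

No external torque acts about the axle; L_before = L_after.
I_p = ½(385)(2.22)² = 948.7 kg·m².
Added inertia Σmr² = (40.7)(0.819)² + (19.7)(2.09)² = 113.4 kg·m²; I_f = 948.7 + 113.4 = 1062 kg·m².
ω_f = I_p ω_i / I_f = (948.7)(4.59) / 1062 = 4.100 rad/s.
KE_i = ½(948.7)(4.590 rad/s)² = 9994 J; KE_f = ½(1062)(4.100)² = 8927 J.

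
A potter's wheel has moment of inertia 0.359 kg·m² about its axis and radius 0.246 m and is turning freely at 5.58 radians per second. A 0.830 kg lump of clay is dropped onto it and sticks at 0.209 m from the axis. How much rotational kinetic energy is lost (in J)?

The added mass arrives with no angular momentum about the axis, and any external torque about the axis is negligible, so the system's angular momentum is conserved.
Added inertia Σmr² = (0.830)(0.209)² = 0.03626 kg·m²; I_f = 0.3590 + 0.03626 = 0.3953 kg·m².
ω_f = I_p ω_i / I_f = (0.3590)(5.58) / 0.3953 = 5.068 rad/s.
KE_i = ½(0.3590)(5.580 rad/s)² = 5.589 J; KE_f = ½(0.3953)(5.068)² = 5.076 J.

energy lost ≈ 0.513 J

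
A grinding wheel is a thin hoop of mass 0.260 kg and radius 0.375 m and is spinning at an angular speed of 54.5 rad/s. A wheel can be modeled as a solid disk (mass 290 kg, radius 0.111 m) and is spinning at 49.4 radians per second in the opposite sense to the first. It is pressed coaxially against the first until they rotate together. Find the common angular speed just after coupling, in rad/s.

|ω_f| ≈ 47.3 rad/s

No external torque acts about the common axis, so total angular momentum is conserved.
Moments of inertia: I_A = (0.260)(0.375)² = 0.03656 kg·m²; I_B = ½(290)(0.111)² = 1.787 kg·m².
Taking A's sense as positive: L = (0.03656)(54.5) − (1.787)(49.4) = -86.26 kg·m²·rad/s.
Combined I = 0.03656 + 1.787 = 1.823 kg·m².
ω_f = L / I = -86.26 / 1.823 = -47.32 rad/s.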